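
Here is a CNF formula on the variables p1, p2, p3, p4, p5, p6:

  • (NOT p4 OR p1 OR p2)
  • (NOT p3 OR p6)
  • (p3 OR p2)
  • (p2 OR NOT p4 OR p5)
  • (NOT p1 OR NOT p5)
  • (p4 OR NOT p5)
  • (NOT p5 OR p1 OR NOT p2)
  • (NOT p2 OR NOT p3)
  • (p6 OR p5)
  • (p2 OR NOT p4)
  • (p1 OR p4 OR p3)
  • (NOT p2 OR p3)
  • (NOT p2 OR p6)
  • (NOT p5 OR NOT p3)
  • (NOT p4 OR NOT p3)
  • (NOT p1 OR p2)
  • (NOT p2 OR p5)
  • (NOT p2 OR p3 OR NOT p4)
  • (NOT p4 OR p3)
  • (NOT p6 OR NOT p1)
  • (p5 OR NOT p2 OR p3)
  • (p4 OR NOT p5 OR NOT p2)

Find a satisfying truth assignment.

Branch on p1: take p1 = False.
Try p2 = False.
  then p4 is forced to False.
  then p3 is forced to True.
  then p6 is forced to True.
  then p5 is forced to False.
Every clause has at least one true literal under this assignment.
Check each clause:
  1. (p2 OR NOT p4 OR p1) — NOT p4 is true.
  2. (NOT p3 OR p6) — p6 is true.
  3. (p3 OR p2) — p3 is true.
  4. (p2 OR p5 OR NOT p4) — NOT p4 is true.
  5. (NOT p1 OR NOT p5) — NOT p5 is true.
  6. (NOT p5 OR p4) — NOT p5 is true.
  7. (NOT p5 OR p1 OR NOT p2) — NOT p5 is true.
  8. (NOT p3 OR NOT p2) — NOT p2 is true.
  9. (p6 OR p5) — p6 is true.
  10. (p2 OR NOT p4) — NOT p4 is true.
  11. (p3 OR p4 OR p1) — p3 is true.
  12. (p3 OR NOT p2) — p3 is true.
  13. (p6 OR NOT p2) — NOT p2 is true.
  14. (NOT p5 OR NOT p3) — NOT p5 is true.
  15. (NOT p4 OR NOT p3) — NOT p4 is true.
  16. (NOT p1 OR p2) — NOT p1 is true.
  17. (p5 OR NOT p2) — NOT p2 is true.
  18. (NOT p4 OR p3 OR NOT p2) — p3 is true.
  19. (p3 OR NOT p4) — p3 is true.
  20. (NOT p1 OR NOT p6) — NOT p1 is true.
  21. (p3 OR NOT p2 OR p5) — p3 is true.
  22. (p4 OR NOT p2 OR NOT p5) — NOT p5 is true.

p1=False  p2=False  p3=True  p4=False  p5=False  p6=True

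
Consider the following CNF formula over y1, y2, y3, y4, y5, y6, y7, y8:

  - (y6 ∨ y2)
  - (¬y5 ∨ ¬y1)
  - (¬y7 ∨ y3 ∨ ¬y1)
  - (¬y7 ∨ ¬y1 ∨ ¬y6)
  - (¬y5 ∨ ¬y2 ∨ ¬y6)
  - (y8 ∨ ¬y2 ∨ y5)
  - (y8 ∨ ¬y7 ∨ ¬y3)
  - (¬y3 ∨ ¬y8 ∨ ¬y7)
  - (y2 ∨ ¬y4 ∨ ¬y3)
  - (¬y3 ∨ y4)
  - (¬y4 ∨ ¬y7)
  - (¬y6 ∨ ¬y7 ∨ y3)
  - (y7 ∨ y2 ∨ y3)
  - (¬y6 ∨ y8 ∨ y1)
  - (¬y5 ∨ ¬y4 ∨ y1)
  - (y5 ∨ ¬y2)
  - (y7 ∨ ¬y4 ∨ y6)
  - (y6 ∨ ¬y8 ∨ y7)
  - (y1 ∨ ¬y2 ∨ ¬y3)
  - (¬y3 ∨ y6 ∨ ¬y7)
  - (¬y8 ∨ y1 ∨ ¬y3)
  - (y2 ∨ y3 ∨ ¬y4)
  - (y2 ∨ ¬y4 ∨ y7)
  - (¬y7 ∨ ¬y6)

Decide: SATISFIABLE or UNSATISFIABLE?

SATISFIABLE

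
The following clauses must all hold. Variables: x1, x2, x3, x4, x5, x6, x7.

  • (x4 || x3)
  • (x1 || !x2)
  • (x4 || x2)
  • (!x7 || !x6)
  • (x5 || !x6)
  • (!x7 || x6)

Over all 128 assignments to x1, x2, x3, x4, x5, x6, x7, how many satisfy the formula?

21

Case analysis on x6 and x2:
  x6=1, x2=1: remaining (x1,x3,x4,x5,x7) ∈ {(1,0,1,1,0); (1,1,0,1,0); (1,1,1,1,0)} — 3.
  x6=1, x2=0: remaining (x1,x3,x4,x5,x7) ∈ {(0,0,1,1,0); (0,1,1,1,0); (1,0,1,1,0); (1,1,1,1,0)} — 4.
  x6=0, x2=1: x5 free; 3 ways for (x1,x3,x4,x7) × 2^1 = 6.
  x6=0, x2=0: forces x4=1; x7=0; x1, x3, x5 free → 2^3 = 8.
Total: 3 + 4 + 6 + 8 = 21.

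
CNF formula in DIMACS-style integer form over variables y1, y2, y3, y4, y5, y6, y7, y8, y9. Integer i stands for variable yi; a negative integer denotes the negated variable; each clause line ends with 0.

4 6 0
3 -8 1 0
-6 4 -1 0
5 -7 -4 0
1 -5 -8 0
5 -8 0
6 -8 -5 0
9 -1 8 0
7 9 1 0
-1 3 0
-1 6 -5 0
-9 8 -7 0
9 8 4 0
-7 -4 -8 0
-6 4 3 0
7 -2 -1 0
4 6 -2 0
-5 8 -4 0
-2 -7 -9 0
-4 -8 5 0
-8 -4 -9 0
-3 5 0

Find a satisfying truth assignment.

y1=False, y2=False, y3=True, y4=False, y5=True, y6=True, y7=False, y8=False, y9=True

Pure literal: y2 appears only negated; assign y2 = False.
Try y1 = False.
For the remaining variables, y3 = True, y4 = False, y5 = True, y6 = True, y7 = False, y8 = False, y9 = True works.
Every clause has at least one true literal under this assignment.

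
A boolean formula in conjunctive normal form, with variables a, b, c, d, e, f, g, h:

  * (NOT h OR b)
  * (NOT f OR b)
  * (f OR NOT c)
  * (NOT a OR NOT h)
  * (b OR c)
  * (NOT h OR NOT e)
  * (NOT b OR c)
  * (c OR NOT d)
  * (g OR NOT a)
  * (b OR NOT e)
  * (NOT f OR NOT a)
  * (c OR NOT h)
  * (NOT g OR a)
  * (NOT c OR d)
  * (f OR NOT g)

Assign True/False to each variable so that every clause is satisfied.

h occurs only negated in the remaining clauses — set h = False.
Set a = False and propagate.
  then g is forced to False.
Set b = True and propagate.
  then c is forced to True.
  then f is forced to True.
  then d is forced to True.
e is now unconstrained; take e = True.
Check each clause:
  1. (NOT h OR b) — NOT h is true.
  2. (b OR NOT f) — b is true.
  3. (f OR NOT c) — f is true.
  4. (NOT a OR NOT h) — NOT h is true.
  5. (b OR c) — b is true.
  6. (NOT h OR NOT e) — NOT h is true.
  7. (NOT b OR c) — c is true.
  8. (NOT d OR c) — c is true.
  9. (g OR NOT a) — NOT a is true.
  10. (b OR NOT e) — b is true.
  11. (NOT a OR NOT f) — NOT a is true.
  12. (c OR NOT h) — NOT h is true.
  13. (NOT g OR a) — NOT g is true.
  14. (NOT c OR d) — d is true.
  15. (f OR NOT g) — NOT g is true.

a=False  b=True  c=True  d=True  e=True  f=True  g=False  h=False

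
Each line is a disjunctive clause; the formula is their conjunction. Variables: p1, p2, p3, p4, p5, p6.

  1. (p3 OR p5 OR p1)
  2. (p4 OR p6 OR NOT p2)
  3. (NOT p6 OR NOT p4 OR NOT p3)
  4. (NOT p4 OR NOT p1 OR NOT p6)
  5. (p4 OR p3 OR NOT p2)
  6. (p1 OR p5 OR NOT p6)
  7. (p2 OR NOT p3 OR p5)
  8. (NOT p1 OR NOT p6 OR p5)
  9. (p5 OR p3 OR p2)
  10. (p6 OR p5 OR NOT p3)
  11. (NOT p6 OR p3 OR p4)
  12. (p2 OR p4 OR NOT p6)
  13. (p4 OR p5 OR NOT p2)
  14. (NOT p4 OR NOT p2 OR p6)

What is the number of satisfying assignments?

Split on p6, then p4.
  p6=1, p4=1: remaining (p1,p2,p3,p5) ∈ {(0,0,0,1); (0,1,0,1)} — 2.
  p6=1, p4=0: remaining (p1,p2,p3,p5) ∈ {(0,1,1,1); (1,1,1,1)} — 2.
  p6=0, p4=1: remaining (p1,p2,p3,p5) ∈ {(0,0,0,1); (0,0,1,1); (1,0,0,1); (1,0,1,1)} — 4.
  p6=0, p4=0: remaining (p1,p2,p3,p5) ∈ {(0,0,0,1); (0,0,1,1); (1,0,0,1); (1,0,1,1)} — 4.
Total: 2 + 2 + 4 + 4 = 12.

12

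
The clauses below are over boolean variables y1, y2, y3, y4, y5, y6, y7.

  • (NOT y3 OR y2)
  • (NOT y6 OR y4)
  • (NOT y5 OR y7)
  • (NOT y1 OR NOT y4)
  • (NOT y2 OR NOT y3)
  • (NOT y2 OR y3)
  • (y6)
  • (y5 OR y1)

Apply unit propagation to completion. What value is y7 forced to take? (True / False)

True

(y6) is a unit clause: y6 = True.
(y4 OR NOT y6) with y6 = True leaves only y4, so y4 = True.
(NOT y4 OR NOT y1) with y4 = True leaves only NOT y1, so y1 = False.
In (y5 OR y1), y1 is now false; y5 must hold, so y5 = True.
In (NOT y5 OR y7), NOT y5 is now false; y7 must hold, so y7 = True.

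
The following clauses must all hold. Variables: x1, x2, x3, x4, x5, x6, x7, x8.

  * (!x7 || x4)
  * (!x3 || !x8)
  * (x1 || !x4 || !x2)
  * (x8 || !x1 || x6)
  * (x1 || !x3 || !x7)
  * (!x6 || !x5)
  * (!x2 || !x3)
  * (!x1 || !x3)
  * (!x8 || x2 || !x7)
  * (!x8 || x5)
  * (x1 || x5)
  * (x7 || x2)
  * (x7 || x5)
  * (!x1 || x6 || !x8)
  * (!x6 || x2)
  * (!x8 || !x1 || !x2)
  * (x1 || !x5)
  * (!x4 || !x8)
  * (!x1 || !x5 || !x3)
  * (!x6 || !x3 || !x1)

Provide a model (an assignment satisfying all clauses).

x1=T  x2=T  x3=F  x4=T  x5=F  x6=T  x7=T  x8=F

Pure literal: x3 appears only negated; assign x3 = False.
Try x1 = True.
Try x2 = True.
  then x8 is forced to False.
  then x6 is forced to True.
  then x5 is forced to False.
  then x7 is forced to True.
  then x4 is forced to True.
Check each clause:
  1. (!x7 || x4) — x4 is true.
  2. (!x3 || !x8) — !x8 is true.
  3. (x1 || !x4 || !x2) — x1 is true.
  4. (x6 || x8 || !x1) — x6 is true.
  5. (!x7 || x1 || !x3) — !x3 is true.
  6. (!x6 || !x5) — !x5 is true.
  7. (!x2 || !x3) — !x3 is true.
  8. (!x1 || !x3) — !x3 is true.
  9. (x2 || !x8 || !x7) — !x8 is true.
  10. (x5 || !x8) — !x8 is true.
  11. (x1 || x5) — x1 is true.
  12. (x2 || x7) — x2 is true.
  13. (x7 || x5) — x7 is true.
  14. (x6 || !x1 || !x8) — !x8 is true.
  15. (x2 || !x6) — x2 is true.
  16. (!x8 || !x1 || !x2) — !x8 is true.
  17. (!x5 || x1) — x1 is true.
  18. (!x8 || !x4) — !x8 is true.
  19. (!x3 || !x1 || !x5) — !x5 is true.
  20. (!x1 || !x3 || !x6) — !x3 is true.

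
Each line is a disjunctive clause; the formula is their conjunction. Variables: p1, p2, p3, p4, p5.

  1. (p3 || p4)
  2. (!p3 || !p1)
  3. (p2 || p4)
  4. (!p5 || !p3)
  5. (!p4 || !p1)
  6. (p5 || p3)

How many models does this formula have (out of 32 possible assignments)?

Satisfying assignments:
  p1=F p2=F p3=F p4=T p5=T
  p1=F p2=F p3=T p4=T p5=F
  p1=F p2=T p3=F p4=T p5=T
  p1=F p2=T p3=T p4=F p5=F
  p1=F p2=T p3=T p4=T p5=F
That's 5 in total.

5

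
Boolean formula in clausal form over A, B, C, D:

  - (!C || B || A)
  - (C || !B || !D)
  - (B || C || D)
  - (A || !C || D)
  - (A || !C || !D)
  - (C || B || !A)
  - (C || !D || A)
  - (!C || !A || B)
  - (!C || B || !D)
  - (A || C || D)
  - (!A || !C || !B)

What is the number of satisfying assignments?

1

The models are:
  A=T B=T C=F D=F
Count: 1.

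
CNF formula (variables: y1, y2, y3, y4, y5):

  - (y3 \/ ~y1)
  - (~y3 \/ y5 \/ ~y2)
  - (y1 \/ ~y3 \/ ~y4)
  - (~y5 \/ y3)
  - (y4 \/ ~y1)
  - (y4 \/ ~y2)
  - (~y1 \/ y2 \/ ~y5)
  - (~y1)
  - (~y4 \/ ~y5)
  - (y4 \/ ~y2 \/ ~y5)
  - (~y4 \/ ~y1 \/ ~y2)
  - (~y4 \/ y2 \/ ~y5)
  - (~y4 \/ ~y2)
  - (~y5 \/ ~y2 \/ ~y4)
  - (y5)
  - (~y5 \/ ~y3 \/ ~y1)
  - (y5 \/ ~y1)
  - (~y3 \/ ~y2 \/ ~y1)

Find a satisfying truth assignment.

y1=F, y2=F, y3=T, y4=F, y5=T

Check each clause:
  1. (~y1 \/ y3) — y3 is true.
  2. (~y3 \/ y5 \/ ~y2) — y5 is true.
  3. (~y4 \/ ~y3 \/ y1) — ~y4 is true.
  4. (~y5 \/ y3) — y3 is true.
  5. (~y1 \/ y4) — ~y1 is true.
  6. (~y2 \/ y4) — ~y2 is true.
  7. (~y1 \/ ~y5 \/ y2) — ~y1 is true.
  8. (~y1) — ~y1 is true.
  9. (~y4 \/ ~y5) — ~y4 is true.
  10. (~y2 \/ y4 \/ ~y5) — ~y2 is true.
  11. (~y2 \/ ~y4 \/ ~y1) — ~y4 is true.
  12. (~y4 \/ y2 \/ ~y5) — ~y4 is true.
  13. (~y2 \/ ~y4) — ~y4 is true.
  14. (~y2 \/ ~y4 \/ ~y5) — ~y4 is true.
  15. (y5) — y5 is true.
  16. (~y3 \/ ~y5 \/ ~y1) — ~y1 is true.
  17. (y5 \/ ~y1) — y5 is true.
  18. (~y1 \/ ~y2 \/ ~y3) — ~y1 is true.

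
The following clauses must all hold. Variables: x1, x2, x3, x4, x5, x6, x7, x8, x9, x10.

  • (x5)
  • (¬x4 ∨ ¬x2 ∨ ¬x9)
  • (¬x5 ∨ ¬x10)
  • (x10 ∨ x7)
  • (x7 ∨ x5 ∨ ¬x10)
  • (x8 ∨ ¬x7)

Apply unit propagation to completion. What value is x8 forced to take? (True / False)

True

Unit clause (x5) sets x5 = True.
In (¬x10 ∨ ¬x5), ¬x5 is now false; ¬x10 must hold, so x10 = False.
In (x7 ∨ x10), x10 is now false; x7 must hold, so x7 = True.
From (x8 ∨ ¬x7) and x7 = True: x8 = True.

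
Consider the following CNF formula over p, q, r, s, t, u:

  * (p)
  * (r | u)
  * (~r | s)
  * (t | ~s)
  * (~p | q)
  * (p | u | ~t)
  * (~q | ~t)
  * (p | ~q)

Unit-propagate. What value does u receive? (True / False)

True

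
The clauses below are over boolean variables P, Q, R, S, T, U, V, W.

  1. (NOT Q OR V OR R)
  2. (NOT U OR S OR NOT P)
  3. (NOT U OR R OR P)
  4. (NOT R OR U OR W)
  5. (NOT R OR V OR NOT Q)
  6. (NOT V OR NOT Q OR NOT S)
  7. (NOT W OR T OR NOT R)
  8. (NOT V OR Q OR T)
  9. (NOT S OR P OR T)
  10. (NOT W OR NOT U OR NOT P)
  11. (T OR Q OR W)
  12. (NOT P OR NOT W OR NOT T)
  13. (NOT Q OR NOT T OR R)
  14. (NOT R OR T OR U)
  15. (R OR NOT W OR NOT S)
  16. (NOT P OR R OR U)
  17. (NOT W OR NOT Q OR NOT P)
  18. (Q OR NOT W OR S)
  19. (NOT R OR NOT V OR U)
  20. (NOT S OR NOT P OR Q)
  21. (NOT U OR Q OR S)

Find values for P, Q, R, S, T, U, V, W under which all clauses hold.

P = F  Q = F  R = T  S = T  T = T  U = F  V = F  W = T

Check each clause:
  1. (V OR NOT Q OR R) — R is true.
  2. (S OR NOT P OR NOT U) — NOT U is true.
  3. (P OR NOT U OR R) — NOT U is true.
  4. (NOT R OR U OR W) — W is true.
  5. (V OR NOT Q OR NOT R) — NOT Q is true.
  6. (NOT S OR NOT Q OR NOT V) — NOT V is true.
  7. (T OR NOT W OR NOT R) — T is true.
  8. (Q OR NOT V OR T) — NOT V is true.
  9. (P OR T OR NOT S) — T is true.
  10. (NOT U OR NOT P OR NOT W) — NOT U is true.
  11. (W OR Q OR T) — W is true.
  12. (NOT T OR NOT P OR NOT W) — NOT P is true.
  13. (NOT T OR NOT Q OR R) — R is true.
  14. (T OR NOT R OR U) — T is true.
  15. (NOT W OR NOT S OR R) — R is true.
  16. (NOT P OR U OR R) — R is true.
  17. (NOT P OR NOT Q OR NOT W) — NOT Q is true.
  18. (Q OR S OR NOT W) — S is true.
  19. (NOT R OR U OR NOT V) — NOT V is true.
  20. (NOT S OR NOT P OR Q) — NOT P is true.
  21. (NOT U OR Q OR S) — NOT U is true.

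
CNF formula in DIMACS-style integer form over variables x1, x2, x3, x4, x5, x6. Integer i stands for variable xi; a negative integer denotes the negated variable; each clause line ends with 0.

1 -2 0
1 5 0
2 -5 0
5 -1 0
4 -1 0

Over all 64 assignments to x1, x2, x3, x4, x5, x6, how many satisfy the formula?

4

Satisfying assignments:
  x1=T x2=T x3=F x4=T x5=T x6=F
  x1=T x2=T x3=F x4=T x5=T x6=T
  x1=T x2=T x3=T x4=T x5=T x6=F
  x1=T x2=T x3=T x4=T x5=T x6=T
That's 4 in total.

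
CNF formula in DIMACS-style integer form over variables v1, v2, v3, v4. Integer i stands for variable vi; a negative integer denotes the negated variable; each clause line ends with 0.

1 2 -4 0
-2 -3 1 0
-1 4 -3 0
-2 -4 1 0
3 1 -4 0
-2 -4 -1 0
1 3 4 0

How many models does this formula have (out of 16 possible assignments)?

The models are:
  v1=F v2=F v3=T v4=F
  v1=T v2=F v3=F v4=F
  v1=T v2=F v3=F v4=T
  v1=T v2=F v3=T v4=T
  v1=T v2=T v3=F v4=F
That's 5 in total.

5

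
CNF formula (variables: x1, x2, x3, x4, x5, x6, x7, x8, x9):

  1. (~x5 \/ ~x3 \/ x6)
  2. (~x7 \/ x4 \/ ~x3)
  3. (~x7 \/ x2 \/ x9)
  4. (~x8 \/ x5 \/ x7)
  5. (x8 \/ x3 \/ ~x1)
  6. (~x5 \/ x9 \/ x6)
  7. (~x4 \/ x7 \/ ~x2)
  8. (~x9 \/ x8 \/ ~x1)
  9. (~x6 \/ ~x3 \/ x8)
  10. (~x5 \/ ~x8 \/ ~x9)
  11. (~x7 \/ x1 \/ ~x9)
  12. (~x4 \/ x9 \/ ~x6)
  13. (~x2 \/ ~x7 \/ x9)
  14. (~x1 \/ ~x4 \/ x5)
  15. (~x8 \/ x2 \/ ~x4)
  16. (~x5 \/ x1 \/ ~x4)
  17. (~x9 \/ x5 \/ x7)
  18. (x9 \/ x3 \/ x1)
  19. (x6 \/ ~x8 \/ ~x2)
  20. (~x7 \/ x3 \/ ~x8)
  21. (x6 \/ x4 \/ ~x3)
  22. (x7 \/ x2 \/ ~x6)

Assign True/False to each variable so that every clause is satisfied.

x1=T  x2=T  x3=F  x4=F  x5=T  x6=T  x7=F  x8=T  x9=F

Check each clause:
  1. (x6 \/ ~x5 \/ ~x3) — ~x3 is true.
  2. (~x7 \/ ~x3 \/ x4) — ~x7 is true.
  3. (~x7 \/ x9 \/ x2) — x2 is true.
  4. (x5 \/ x7 \/ ~x8) — x5 is true.
  5. (x8 \/ x3 \/ ~x1) — x8 is true.
  6. (~x5 \/ x6 \/ x9) — x6 is true.
  7. (~x2 \/ ~x4 \/ x7) — ~x4 is true.
  8. (~x9 \/ x8 \/ ~x1) — x8 is true.
  9. (~x3 \/ ~x6 \/ x8) — x8 is true.
  10. (~x9 \/ ~x8 \/ ~x5) — ~x9 is true.
  11. (~x7 \/ ~x9 \/ x1) — x1 is true.
  12. (~x6 \/ ~x4 \/ x9) — ~x4 is true.
  13. (~x7 \/ ~x2 \/ x9) — ~x7 is true.
  14. (~x1 \/ ~x4 \/ x5) — ~x4 is true.
  15. (~x8 \/ ~x4 \/ x2) — x2 is true.
  16. (~x4 \/ x1 \/ ~x5) — x1 is true.
  17. (x7 \/ ~x9 \/ x5) — x5 is true.
  18. (x3 \/ x1 \/ x9) — x1 is true.
  19. (~x8 \/ x6 \/ ~x2) — x6 is true.
  20. (~x8 \/ x3 \/ ~x7) — ~x7 is true.
  21. (x6 \/ x4 \/ ~x3) — ~x3 is true.
  22. (x7 \/ ~x6 \/ x2) — x2 is true.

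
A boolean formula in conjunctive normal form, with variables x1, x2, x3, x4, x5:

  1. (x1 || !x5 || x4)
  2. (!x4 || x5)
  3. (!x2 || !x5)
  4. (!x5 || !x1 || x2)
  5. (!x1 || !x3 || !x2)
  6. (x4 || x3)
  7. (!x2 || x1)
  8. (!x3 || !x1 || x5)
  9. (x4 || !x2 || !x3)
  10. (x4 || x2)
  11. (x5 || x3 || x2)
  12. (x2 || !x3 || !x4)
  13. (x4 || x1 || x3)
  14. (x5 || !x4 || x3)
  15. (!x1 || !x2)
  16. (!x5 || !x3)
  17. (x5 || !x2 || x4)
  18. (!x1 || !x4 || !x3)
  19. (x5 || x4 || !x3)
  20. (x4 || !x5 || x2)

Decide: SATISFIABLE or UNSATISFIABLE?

SATISFIABLE

Set x1 = False and propagate.
  then x2 is forced to False.
  then x4 is forced to True.
  then x5 is forced to True.
  then x3 is forced to False.
So x1=F, x2=F, x3=F, x4=T, x5=T is a satisfying assignment.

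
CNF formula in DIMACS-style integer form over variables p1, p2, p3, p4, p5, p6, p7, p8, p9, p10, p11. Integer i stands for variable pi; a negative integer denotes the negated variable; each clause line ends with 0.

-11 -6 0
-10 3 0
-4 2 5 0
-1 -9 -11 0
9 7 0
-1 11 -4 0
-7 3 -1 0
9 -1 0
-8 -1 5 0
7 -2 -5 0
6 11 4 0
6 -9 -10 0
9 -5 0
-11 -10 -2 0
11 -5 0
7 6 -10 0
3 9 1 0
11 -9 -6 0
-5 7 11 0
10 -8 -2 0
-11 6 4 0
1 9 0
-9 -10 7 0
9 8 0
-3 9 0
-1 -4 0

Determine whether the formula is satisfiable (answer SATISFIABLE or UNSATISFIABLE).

SATISFIABLE

Set p1 = False and propagate.
  then p9 is forced to True.
Try p2 = False.
Set p3 = True and propagate.
For the remaining variables, p4 = True, p5 = True, p6 = False, p7 = False, p8 = False, p10 = False, p11 = True works.
So p1=False, p2=False, p3=True, p4=True, p5=True, p6=False, p7=False, p8=False, p9=True, p10=False, p11=True is a satisfying assignment.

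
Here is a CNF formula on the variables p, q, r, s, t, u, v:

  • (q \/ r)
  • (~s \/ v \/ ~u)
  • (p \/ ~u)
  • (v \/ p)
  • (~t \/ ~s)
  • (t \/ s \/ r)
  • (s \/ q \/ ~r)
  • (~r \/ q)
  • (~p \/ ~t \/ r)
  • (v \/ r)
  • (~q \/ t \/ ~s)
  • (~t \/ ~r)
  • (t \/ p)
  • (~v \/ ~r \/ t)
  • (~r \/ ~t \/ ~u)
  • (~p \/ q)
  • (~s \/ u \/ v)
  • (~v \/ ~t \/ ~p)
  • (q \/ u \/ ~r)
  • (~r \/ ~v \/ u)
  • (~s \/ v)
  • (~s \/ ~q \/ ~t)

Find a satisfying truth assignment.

p=True, q=True, r=True, s=False, t=False, u=False, v=False

Check each clause:
  1. (r \/ q) — q is true.
  2. (v \/ ~s \/ ~u) — ~u is true.
  3. (~u \/ p) — p is true.
  4. (p \/ v) — p is true.
  5. (~s \/ ~t) — ~t is true.
  6. (s \/ t \/ r) — r is true.
  7. (q \/ s \/ ~r) — q is true.
  8. (q \/ ~r) — q is true.
  9. (~t \/ r \/ ~p) — r is true.
  10. (r \/ v) — r is true.
  11. (~s \/ t \/ ~q) — ~s is true.
  12. (~t \/ ~r) — ~t is true.
  13. (t \/ p) — p is true.
  14. (~r \/ t \/ ~v) — ~v is true.
  15. (~u \/ ~t \/ ~r) — ~u is true.
  16. (~p \/ q) — q is true.
  17. (~s \/ v \/ u) — ~s is true.
  18. (~v \/ ~t \/ ~p) — ~v is true.
  19. (~r \/ u \/ q) — q is true.
  20. (u \/ ~v \/ ~r) — ~v is true.
  21. (~s \/ v) — ~s is true.
  22. (~q \/ ~t \/ ~s) — ~t is true.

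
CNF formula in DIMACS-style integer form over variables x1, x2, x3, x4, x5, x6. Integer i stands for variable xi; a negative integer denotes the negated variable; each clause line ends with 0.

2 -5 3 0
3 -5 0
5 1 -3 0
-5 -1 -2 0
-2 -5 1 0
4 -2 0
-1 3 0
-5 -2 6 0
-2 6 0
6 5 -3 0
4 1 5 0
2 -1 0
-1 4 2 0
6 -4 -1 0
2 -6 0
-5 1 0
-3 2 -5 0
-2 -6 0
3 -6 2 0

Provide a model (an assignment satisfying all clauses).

x1=False, x2=False, x3=False, x4=True, x5=False, x6=False

Set x1 = False and propagate.
  then x5 is forced to False.
  then x3 is forced to False.
  then x4 is forced to True.
Branch on x2: take x2 = False.
  then x6 is forced to False.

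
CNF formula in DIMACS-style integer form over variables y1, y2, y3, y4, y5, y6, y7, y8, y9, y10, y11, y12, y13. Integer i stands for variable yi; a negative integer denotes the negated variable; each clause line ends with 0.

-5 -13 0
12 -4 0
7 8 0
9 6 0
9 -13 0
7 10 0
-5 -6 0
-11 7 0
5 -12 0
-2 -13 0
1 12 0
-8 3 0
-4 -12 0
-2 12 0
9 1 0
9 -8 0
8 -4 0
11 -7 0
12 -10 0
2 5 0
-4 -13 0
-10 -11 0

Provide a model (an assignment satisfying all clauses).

y1 = T, y2 = F, y3 = T, y4 = F, y5 = T, y6 = F, y7 = T, y8 = T, y9 = T, y10 = F, y11 = T, y12 = F, y13 = F

Pure literal: y1 appears only positively; assign y1 = True.
y3 occurs only positively in the remaining clauses — set y3 = True.
Try y2 = False.
  then y5 is forced to True.
  then y13 is forced to False.
  then y6 is forced to False.
  then y9 is forced to True.
Set y4 = False and propagate.
For the remaining variables, y7 = True, y8 = True, y10 = False, y11 = True, y12 = False works.
Every clause has at least one true literal under this assignment.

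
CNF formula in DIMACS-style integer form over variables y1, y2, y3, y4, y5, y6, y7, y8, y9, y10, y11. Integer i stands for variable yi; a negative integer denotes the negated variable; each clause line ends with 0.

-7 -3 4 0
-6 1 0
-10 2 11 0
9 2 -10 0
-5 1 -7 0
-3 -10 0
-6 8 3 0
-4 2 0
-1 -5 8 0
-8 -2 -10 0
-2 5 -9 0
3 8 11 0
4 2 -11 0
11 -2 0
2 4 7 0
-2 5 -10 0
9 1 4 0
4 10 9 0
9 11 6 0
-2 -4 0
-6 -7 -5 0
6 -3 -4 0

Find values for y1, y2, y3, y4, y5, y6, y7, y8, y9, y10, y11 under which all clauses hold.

y1=F  y2=F  y3=F  y4=F  y5=F  y6=F  y7=T  y8=T  y9=T  y10=F  y11=F

Check each clause:
  1. (NOT y3 OR y4 OR NOT y7) — NOT y3 is true.
  2. (NOT y6 OR y1) — NOT y6 is true.
  3. (y2 OR NOT y10 OR y11) — NOT y10 is true.
  4. (NOT y10 OR y2 OR y9) — y9 is true.
  5. (NOT y5 OR NOT y7 OR y1) — NOT y5 is true.
  6. (NOT y3 OR NOT y10) — NOT y3 is true.
  7. (y3 OR NOT y6 OR y8) — y8 is true.
  8. (NOT y4 OR y2) — NOT y4 is true.
  9. (NOT y1 OR y8 OR NOT y5) — y8 is true.
  10. (NOT y8 OR NOT y10 OR NOT y2) — NOT y2 is true.
  11. (NOT y9 OR y5 OR NOT y2) — NOT y2 is true.
  12. (y8 OR y3 OR y11) — y8 is true.
  13. (y4 OR y2 OR NOT y11) — NOT y11 is true.
  14. (y11 OR NOT y2) — NOT y2 is true.
  15. (y7 OR y2 OR y4) — y7 is true.
  16. (NOT y10 OR y5 OR NOT y2) — NOT y2 is true.
  17. (y9 OR y4 OR y1) — y9 is true.
  18. (y9 OR y10 OR y4) — y9 is true.
  19. (y9 OR y6 OR y11) — y9 is true.
  20. (NOT y2 OR NOT y4) — NOT y4 is true.
  21. (NOT y6 OR NOT y7 OR NOT y5) — NOT y6 is true.
  22. (NOT y4 OR NOT y3 OR y6) — NOT y4 is true.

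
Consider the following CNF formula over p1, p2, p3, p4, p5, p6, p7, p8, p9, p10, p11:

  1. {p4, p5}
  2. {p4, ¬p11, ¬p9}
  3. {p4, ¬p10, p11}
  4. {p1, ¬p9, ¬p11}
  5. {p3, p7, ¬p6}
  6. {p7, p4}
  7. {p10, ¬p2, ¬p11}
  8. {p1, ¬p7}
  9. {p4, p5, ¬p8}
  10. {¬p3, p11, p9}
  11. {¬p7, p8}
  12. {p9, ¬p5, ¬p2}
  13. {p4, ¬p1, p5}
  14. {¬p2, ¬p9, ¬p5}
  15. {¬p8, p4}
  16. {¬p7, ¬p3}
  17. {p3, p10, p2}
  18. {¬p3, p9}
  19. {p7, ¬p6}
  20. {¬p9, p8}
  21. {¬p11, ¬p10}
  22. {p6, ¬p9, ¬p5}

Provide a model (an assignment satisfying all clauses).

p4 occurs only positively in the remaining clauses — set p4 = True.
Branch on p1: take p1 = True.
For the remaining variables, p2 = False, p3 = False, p5 = False, p6 = False, p7 = True, p8 = True, p9 = True, p10 = True, p11 = False works.
Every clause has at least one true literal under this assignment.

p1=True, p2=False, p3=False, p4=True, p5=False, p6=False, p7=True, p8=True, p9=True, p10=True, p11=False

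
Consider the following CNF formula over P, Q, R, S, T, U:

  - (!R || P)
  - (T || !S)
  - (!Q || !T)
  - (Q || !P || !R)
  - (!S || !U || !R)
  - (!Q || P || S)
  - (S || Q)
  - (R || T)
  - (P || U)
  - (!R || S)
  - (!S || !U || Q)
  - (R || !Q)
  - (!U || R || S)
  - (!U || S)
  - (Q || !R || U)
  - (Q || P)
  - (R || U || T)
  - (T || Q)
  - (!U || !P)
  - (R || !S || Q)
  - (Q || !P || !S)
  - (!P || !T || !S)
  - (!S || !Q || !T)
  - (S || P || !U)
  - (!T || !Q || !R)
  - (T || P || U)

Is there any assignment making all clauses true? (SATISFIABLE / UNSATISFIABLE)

Q = True:
  propagation gives T=False, S=False, P=True, R=True; an empty clause results — contradiction.
Q = False:
  propagation gives S=True, T=True, U=False, P=True; an empty clause results — contradiction.
Every branch closes, so no satisfying assignment exists.

UNSATISFIABLE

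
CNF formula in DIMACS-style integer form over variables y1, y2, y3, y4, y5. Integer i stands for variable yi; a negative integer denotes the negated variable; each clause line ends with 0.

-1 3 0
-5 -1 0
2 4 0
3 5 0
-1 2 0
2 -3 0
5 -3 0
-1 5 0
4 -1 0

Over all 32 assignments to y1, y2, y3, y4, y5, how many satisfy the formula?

5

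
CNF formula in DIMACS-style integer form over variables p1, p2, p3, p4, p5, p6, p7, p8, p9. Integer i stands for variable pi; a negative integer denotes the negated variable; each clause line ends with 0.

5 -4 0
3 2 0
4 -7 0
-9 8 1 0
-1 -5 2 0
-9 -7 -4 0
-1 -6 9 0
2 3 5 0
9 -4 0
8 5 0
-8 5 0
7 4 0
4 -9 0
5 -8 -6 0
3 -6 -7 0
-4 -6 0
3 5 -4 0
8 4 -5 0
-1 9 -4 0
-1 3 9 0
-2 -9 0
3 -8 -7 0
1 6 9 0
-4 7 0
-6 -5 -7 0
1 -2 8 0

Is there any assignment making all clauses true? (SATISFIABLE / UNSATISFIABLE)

UNSATISFIABLE

p4 = True:
  propagation gives p5=True, p9=True, p7=False; an empty clause results — contradiction.
p4 = False:
  propagation gives p7=False; an empty clause results — contradiction.
Every branch closes, so no satisfying assignment exists.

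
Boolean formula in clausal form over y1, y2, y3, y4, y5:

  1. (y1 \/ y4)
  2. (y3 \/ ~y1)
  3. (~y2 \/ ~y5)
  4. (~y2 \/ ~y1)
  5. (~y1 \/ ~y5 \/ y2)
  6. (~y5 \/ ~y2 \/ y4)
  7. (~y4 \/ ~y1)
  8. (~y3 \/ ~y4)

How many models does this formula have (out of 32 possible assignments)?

4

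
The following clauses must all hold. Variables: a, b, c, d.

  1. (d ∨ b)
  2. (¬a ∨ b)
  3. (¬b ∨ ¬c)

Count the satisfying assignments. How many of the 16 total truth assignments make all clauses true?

6

The models are:
  a=0 b=0 c=0 d=1
  a=0 b=0 c=1 d=1
  a=0 b=1 c=0 d=0
  a=0 b=1 c=0 d=1
  a=1 b=1 c=0 d=0
  a=1 b=1 c=0 d=1
That's 6 in total.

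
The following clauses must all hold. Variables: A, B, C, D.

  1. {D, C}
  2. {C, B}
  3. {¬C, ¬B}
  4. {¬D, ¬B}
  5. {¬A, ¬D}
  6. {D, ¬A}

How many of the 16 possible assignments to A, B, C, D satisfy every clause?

Satisfying assignments:
  A=0 B=0 C=1 D=0
  A=0 B=0 C=1 D=1
That's 2 in total.

2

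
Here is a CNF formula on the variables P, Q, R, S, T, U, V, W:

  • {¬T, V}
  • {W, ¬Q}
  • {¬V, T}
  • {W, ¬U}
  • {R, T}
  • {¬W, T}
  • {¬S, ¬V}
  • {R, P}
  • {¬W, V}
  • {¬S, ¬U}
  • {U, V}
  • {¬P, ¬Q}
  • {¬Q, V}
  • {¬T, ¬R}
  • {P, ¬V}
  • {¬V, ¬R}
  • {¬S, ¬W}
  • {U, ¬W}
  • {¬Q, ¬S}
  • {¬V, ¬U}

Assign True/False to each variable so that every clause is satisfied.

P = T, Q = F, R = F, S = F, T = T, U = F, V = T, W = F

Check each clause:
  1. {¬T, V} — V is true.
  2. {W, ¬Q} — ¬Q is true.
  3. {¬V, T} — T is true.
  4. {W, ¬U} — ¬U is true.
  5. {R, T} — T is true.
  6. {T, ¬W} — ¬W is true.
  7. {¬V, ¬S} — ¬S is true.
  8. {R, P} — P is true.
  9. {V, ¬W} — ¬W is true.
  10. {¬U, ¬S} — ¬U is true.
  11. {V, U} — V is true.
  12. {¬Q, ¬P} — ¬Q is true.
  13. {¬Q, V} — ¬Q is true.
  14. {¬R, ¬T} — ¬R is true.
  15. {¬V, P} — P is true.
  16. {¬R, ¬V} — ¬R is true.
  17. {¬W, ¬S} — ¬W is true.
  18. {U, ¬W} — ¬W is true.
  19. {¬Q, ¬S} — ¬S is true.
  20. {¬V, ¬U} — ¬U is true.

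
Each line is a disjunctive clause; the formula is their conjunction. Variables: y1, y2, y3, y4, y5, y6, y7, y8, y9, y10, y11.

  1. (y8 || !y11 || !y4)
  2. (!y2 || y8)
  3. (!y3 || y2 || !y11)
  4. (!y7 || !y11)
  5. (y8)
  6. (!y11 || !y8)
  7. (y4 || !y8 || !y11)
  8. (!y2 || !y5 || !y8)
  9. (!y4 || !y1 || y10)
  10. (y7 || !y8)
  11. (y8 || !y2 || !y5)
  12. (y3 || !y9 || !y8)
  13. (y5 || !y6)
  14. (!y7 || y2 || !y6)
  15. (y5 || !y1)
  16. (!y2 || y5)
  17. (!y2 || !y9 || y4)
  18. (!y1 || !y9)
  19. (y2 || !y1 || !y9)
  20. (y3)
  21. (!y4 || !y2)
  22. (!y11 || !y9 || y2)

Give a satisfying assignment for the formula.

y1=F, y2=F, y3=T, y4=T, y5=F, y6=F, y7=T, y8=T, y9=F, y10=F, y11=F

Check each clause:
  1. (!y4 || !y11 || y8) — y8 is true.
  2. (y8 || !y2) — y8 is true.
  3. (y2 || !y11 || !y3) — !y11 is true.
  4. (!y7 || !y11) — !y11 is true.
  5. (y8) — y8 is true.
  6. (!y8 || !y11) — !y11 is true.
  7. (y4 || !y11 || !y8) — y4 is true.
  8. (!y8 || !y5 || !y2) — !y5 is true.
  9. (y10 || !y1 || !y4) — !y1 is true.
  10. (!y8 || y7) — y7 is true.
  11. (!y5 || y8 || !y2) — y8 is true.
  12. (!y8 || !y9 || y3) — y3 is true.
  13. (y5 || !y6) — !y6 is true.
  14. (y2 || !y7 || !y6) — !y6 is true.
  15. (!y1 || y5) — !y1 is true.
  16. (y5 || !y2) — !y2 is true.
  17. (y4 || !y2 || !y9) — y4 is true.
  18. (!y1 || !y9) — !y1 is true.
  19. (!y9 || y2 || !y1) — !y1 is true.
  20. (y3) — y3 is true.
  21. (!y4 || !y2) — !y2 is true.
  22. (!y11 || y2 || !y9) — !y11 is true.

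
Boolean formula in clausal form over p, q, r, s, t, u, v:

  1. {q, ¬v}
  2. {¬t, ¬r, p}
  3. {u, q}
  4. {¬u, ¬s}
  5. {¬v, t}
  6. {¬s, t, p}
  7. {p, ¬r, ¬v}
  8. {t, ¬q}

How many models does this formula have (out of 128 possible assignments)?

25

Case analysis on t and p:
  t=1, p=1: r free; 7 ways for (q,s,u,v) × 2^1 = 14.
  t=1, p=0: 7 of the 32 assignments to (q,r,s,u,v) work.
  t=0, p=1: remaining (q,r,s,u,v) ∈ {(0,0,0,1,0); (0,1,0,1,0)} — 2.
  t=0, p=0: remaining (q,r,s,u,v) ∈ {(0,0,0,1,0); (0,1,0,1,0)} — 2.
Total: 14 + 7 + 2 + 2 = 25.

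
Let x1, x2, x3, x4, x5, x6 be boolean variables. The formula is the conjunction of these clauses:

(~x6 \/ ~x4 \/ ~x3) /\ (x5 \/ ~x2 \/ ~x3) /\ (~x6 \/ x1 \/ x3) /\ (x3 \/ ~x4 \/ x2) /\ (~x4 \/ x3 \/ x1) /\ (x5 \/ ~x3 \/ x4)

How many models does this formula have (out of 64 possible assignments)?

30

Split on x3, then x4.
  x3=T, x4=T: x1 free; 3 ways for (x2,x5,x6) × 2^1 = 6.
  x3=T, x4=F: forces x5=T; x1, x2, x6 free → 2^3 = 8.
  x3=F, x4=T: remaining (x1,x2,x5,x6) ∈ {(T,T,F,F); (T,T,F,T); (T,T,T,F); (T,T,T,T)} — 4.
  x3=F, x4=F: x2, x5 free; 3 ways for (x1,x6) × 2^2 = 12.
Total: 6 + 8 + 4 + 12 = 30.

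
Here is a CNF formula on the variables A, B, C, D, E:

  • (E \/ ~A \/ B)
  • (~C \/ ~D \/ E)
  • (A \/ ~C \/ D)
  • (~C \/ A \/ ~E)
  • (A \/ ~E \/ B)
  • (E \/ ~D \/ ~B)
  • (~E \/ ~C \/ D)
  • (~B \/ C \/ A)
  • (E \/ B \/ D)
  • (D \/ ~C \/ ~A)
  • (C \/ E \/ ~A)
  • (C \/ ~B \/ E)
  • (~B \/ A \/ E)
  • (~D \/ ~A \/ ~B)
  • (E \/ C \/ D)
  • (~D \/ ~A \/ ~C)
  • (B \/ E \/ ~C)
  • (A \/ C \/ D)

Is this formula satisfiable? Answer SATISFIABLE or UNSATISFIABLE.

SATISFIABLE

Try A = False.
Branch on B: take B = False.
  then E is forced to False.
  then D is forced to True.
  then C is forced to False.
Every clause has at least one true literal under this assignment.
So A = False, B = False, C = False, D = True, E = False is a satisfying assignment.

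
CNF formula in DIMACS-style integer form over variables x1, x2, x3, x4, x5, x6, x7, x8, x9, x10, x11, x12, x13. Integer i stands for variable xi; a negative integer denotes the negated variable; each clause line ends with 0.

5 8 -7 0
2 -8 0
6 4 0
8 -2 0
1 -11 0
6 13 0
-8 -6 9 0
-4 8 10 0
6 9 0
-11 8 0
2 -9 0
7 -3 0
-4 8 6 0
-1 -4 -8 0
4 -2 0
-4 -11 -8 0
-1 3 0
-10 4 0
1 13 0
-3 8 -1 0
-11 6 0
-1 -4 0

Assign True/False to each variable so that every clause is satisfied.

Pure literal: x11 appears only negated; assign x11 = False.
x13 occurs only positively in the remaining clauses — set x13 = True.
Branch on x1: take x1 = False.
Try x2 = True.
  then x8 is forced to True.
  then x4 is forced to True.
For the remaining variables, x3 = False, x5 = False, x6 = True, x7 = False, x9 = True, x10 = True, x12 = True works.
Check each clause:
  1. (~x7 \/ x5 \/ x8) — x8 is true.
  2. (x2 \/ ~x8) — x2 is true.
  3. (x4 \/ x6) — x4 is true.
  4. (~x2 \/ x8) — x8 is true.
  5. (x1 \/ ~x11) — ~x11 is true.
  6. (x6 \/ x13) — x13 is true.
  7. (~x8 \/ x9 \/ ~x6) — x9 is true.
  8. (x10 \/ x8 \/ ~x4) — x8 is true.
  9. (x6 \/ x9) — x9 is true.
  10. (~x11 \/ x8) — x8 is true.
  11. (x2 \/ ~x9) — x2 is true.
  12. (x7 \/ ~x3) — ~x3 is true.
  13. (x6 \/ ~x4 \/ x8) — x8 is true.
  14. (~x1 \/ ~x8 \/ ~x4) — ~x1 is true.
  15. (~x2 \/ x4) — x4 is true.
  16. (~x8 \/ ~x11 \/ ~x4) — ~x11 is true.
  17. (x3 \/ ~x1) — ~x1 is true.
  18. (~x10 \/ x4) — x4 is true.
  19. (x13 \/ x1) — x13 is true.
  20. (~x1 \/ ~x3 \/ x8) — x8 is true.
  21. (~x11 \/ x6) — ~x11 is true.
  22. (~x4 \/ ~x1) — ~x1 is true.

x1=F, x2=T, x3=F, x4=T, x5=F, x6=T, x7=F, x8=T, x9=T, x10=T, x11=F, x12=T, x13=T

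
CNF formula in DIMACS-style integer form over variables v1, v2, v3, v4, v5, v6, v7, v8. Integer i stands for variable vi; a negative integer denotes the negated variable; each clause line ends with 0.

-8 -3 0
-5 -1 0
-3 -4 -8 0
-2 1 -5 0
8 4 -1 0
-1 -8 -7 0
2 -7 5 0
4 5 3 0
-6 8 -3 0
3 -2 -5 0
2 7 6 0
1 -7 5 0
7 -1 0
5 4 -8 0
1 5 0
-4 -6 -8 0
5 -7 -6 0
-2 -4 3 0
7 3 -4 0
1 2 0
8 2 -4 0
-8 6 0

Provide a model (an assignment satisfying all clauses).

v1=T, v2=T, v3=T, v4=T, v5=F, v6=F, v7=T, v8=F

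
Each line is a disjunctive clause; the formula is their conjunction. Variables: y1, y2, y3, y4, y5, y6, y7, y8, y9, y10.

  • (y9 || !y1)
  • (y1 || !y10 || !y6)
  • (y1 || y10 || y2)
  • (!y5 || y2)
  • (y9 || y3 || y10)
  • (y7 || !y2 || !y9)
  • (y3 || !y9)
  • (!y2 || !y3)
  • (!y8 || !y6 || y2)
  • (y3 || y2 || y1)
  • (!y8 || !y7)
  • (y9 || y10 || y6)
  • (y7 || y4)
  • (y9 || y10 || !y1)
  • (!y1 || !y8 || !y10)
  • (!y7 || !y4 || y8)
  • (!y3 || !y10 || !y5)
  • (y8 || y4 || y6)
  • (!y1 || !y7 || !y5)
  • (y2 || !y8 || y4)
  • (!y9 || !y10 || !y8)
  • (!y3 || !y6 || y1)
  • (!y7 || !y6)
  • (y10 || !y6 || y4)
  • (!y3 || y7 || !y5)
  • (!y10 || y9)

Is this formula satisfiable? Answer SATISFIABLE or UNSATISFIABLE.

Pure literal: y5 appears only negated; assign y5 = False.
Try y1 = True.
  then y9 is forced to True.
  then y3 is forced to True.
  then y2 is forced to False.
Branch on y4: take y4 = True.
For the remaining variables, y6 = False, y7 = False, y8 = False, y10 = False works.
Every clause has at least one true literal under this assignment.
So y1=True, y2=False, y3=True, y4=True, y5=False, y6=False, y7=False, y8=False, y9=True, y10=False is a satisfying assignment.

SATISFIABLE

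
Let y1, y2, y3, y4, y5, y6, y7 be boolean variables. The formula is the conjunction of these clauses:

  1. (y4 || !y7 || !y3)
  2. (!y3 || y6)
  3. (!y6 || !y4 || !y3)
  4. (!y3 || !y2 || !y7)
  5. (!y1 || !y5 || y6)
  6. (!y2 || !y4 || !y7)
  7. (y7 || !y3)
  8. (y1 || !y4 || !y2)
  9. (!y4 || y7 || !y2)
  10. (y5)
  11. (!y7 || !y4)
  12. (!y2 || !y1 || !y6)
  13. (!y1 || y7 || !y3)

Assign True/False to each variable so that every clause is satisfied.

y1=F, y2=F, y3=F, y4=T, y5=T, y6=F, y7=F

Check each clause:
  1. (!y3 || y4 || !y7) — !y7 is true.
  2. (!y3 || y6) — !y3 is true.
  3. (!y6 || !y4 || !y3) — !y6 is true.
  4. (!y3 || !y7 || !y2) — !y7 is true.
  5. (!y5 || y6 || !y1) — !y1 is true.
  6. (!y4 || !y2 || !y7) — !y7 is true.
  7. (y7 || !y3) — !y3 is true.
  8. (!y4 || !y2 || y1) — !y2 is true.
  9. (!y2 || !y4 || y7) — !y2 is true.
  10. (y5) — y5 is true.
  11. (!y4 || !y7) — !y7 is true.
  12. (!y2 || !y1 || !y6) — !y6 is true.
  13. (y7 || !y3 || !y1) — !y3 is true.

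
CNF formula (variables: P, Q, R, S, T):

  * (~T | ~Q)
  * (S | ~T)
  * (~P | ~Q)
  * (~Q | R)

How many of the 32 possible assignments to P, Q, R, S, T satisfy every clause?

Case analysis on Q and T:
  Q=1, T=1: a clause becomes empty — 0.
  Q=1, T=0: remaining (P,R,S) ∈ {(0,1,0); (0,1,1)} — 2.
  Q=0, T=1: remaining (P,R,S) ∈ {(0,0,1); (0,1,1); (1,0,1); (1,1,1)} — 4.
  Q=0, T=0: P, R, S free → 2^3 = 8.
Total: 0 + 2 + 4 + 8 = 14.

14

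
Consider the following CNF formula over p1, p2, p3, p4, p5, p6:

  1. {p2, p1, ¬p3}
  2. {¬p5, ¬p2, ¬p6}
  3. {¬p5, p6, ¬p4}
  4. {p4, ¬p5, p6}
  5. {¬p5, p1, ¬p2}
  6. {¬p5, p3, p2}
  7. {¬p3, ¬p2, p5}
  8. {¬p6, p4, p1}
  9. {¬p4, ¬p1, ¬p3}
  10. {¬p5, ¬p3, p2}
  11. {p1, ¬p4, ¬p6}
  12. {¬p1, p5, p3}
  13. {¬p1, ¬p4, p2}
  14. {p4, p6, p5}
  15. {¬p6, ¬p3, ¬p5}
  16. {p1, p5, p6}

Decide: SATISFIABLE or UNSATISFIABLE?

SATISFIABLE

Set p1 = True and propagate.
Try p2 = False.
  then p4 is forced to False.
Try p3 = True.
  then p5 is forced to False.
  then p6 is forced to True.
So p1 = T, p2 = F, p3 = T, p4 = F, p5 = F, p6 = T is a satisfying assignment.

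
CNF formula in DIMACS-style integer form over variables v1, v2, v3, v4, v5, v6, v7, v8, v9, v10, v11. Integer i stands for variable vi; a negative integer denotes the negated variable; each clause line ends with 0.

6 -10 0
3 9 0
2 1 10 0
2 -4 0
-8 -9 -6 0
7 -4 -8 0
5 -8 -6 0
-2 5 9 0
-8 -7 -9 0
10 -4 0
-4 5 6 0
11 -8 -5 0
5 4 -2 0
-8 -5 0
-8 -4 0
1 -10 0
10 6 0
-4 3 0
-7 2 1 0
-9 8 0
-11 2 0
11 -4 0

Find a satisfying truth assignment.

v1 = T, v2 = T, v3 = T, v4 = F, v5 = T, v6 = T, v7 = F, v8 = F, v9 = F, v10 = T, v11 = T

Check each clause:
  1. {v6, ¬v10} — v6 is true.
  2. {v3, v9} — v3 is true.
  3. {v1, v2, v10} — v1 is true.
  4. {v2, ¬v4} — v2 is true.
  5. {¬v6, ¬v8, ¬v9} — ¬v8 is true.
  6. {¬v8, v7, ¬v4} — ¬v8 is true.
  7. {v5, ¬v6, ¬v8} — ¬v8 is true.
  8. {¬v2, v5, v9} — v5 is true.
  9. {¬v8, ¬v9, ¬v7} — ¬v8 is true.
  10. {v10, ¬v4} — v10 is true.
  11. {v6, v5, ¬v4} — ¬v4 is true.
  12. {¬v5, ¬v8, v11} — v11 is true.
  13. {¬v2, v4, v5} — v5 is true.
  14. {¬v5, ¬v8} — ¬v8 is true.
  15. {¬v4, ¬v8} — ¬v8 is true.
  16. {v1, ¬v10} — v1 is true.
  17. {v10, v6} — v10 is true.
  18. {v3, ¬v4} — v3 is true.
  19. {¬v7, v1, v2} — ¬v7 is true.
  20. {v8, ¬v9} — ¬v9 is true.
  21. {v2, ¬v11} — v2 is true.
  22. {¬v4, v11} — v11 is true.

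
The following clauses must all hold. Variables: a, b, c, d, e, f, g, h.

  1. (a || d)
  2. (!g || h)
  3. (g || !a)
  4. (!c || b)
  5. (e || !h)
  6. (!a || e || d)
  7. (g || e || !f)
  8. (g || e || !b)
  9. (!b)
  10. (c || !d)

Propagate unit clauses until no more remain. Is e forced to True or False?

Unit clause (!b) sets b = False.
From (!c || b) and b = False: c = False.
In (c || !d), c is now false; !d must hold, so d = False.
(d || a) with d = False leaves only a, so a = True.
(!a || g): since a = True, the clause reduces to (g). g = True.
(h || !g) with g = True leaves only h, so h = True.
In (!h || e), !h is now false; e must hold, so e = True.

True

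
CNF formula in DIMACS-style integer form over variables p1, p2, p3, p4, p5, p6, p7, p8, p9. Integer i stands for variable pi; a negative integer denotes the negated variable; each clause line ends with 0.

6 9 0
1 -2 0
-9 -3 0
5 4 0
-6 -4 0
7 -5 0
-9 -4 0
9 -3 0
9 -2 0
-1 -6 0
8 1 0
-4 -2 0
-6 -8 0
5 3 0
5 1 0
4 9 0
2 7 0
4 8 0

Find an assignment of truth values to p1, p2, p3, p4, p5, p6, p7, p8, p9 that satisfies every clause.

p1 = F  p2 = F  p3 = F  p4 = F  p5 = T  p6 = F  p7 = T  p8 = T  p9 = T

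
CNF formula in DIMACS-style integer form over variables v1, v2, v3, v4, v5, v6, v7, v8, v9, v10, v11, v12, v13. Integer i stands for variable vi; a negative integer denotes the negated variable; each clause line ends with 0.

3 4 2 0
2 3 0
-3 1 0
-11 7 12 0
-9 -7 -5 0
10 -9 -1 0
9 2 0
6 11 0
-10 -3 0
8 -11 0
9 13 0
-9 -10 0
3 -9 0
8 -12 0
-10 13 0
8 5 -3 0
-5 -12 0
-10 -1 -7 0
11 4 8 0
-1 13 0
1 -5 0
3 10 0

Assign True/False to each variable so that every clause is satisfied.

v1=F, v2=T, v3=F, v4=F, v5=F, v6=F, v7=F, v8=T, v9=F, v10=T, v11=T, v12=T, v13=T

v2 occurs only positively in the remaining clauses — set v2 = True.
v8 occurs only positively in the remaining clauses — set v8 = True.
Branch on v1: take v1 = False.
  then v3 is forced to False.
  then v9 is forced to False.
  then v13 is forced to True.
  then v5 is forced to False.
  then v10 is forced to True.
The remaining clauses are satisfied by v4 = False, v6 = False, v7 = False, v11 = True, v12 = True.
Check each clause:
  1. {v2, v3, v4} — v2 is true.
  2. {v3, v2} — v2 is true.
  3. {v1, ¬v3} — ¬v3 is true.
  4. {v12, v7, ¬v11} — v12 is true.
  5. {¬v7, ¬v5, ¬v9} — ¬v7 is true.
  6. {¬v9, ¬v1, v10} — v10 is true.
  7. {v9, v2} — v2 is true.
  8. {v11, v6} — v11 is true.
  9. {¬v10, ¬v3} — ¬v3 is true.
  10. {v8, ¬v11} — v8 is true.
  11. {v9, v13} — v13 is true.
  12. {¬v9, ¬v10} — ¬v9 is true.
  13. {¬v9, v3} — ¬v9 is true.
  14. {¬v12, v8} — v8 is true.
  15. {¬v10, v13} — v13 is true.
  16. {v5, v8, ¬v3} — v8 is true.
  17. {¬v5, ¬v12} — ¬v5 is true.
  18. {¬v1, ¬v7, ¬v10} — ¬v7 is true.
  19. {v11, v4, v8} — v8 is true.
  20. {¬v1, v13} — v13 is true.
  21. {¬v5, v1} — ¬v5 is true.
  22. {v10, v3} — v10 is true.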